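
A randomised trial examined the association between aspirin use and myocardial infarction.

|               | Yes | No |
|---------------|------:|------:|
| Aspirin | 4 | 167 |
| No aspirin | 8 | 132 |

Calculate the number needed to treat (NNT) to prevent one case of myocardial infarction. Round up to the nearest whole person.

Risk in treated group = 4/171 = 0.02339; risk in control = 8/140 = 0.05714.
Absolute risk reduction = 0.05714 − 0.02339 = 0.03375
NNT = 1 / ARR = 1 / 0.03375 = 29.629 → round up → 30

30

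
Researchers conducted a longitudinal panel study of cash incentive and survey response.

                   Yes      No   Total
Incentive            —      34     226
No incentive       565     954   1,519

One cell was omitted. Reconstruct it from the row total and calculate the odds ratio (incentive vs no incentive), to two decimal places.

9.54

The missing cell is in the exposed row: 226 − 34 = 192.
So a = 192, b = 34, c = 565, d = 954.
OR = (a·d)/(b·c) = (192 × 954) / (34 × 565) = 183168 / 19210 = 9.53503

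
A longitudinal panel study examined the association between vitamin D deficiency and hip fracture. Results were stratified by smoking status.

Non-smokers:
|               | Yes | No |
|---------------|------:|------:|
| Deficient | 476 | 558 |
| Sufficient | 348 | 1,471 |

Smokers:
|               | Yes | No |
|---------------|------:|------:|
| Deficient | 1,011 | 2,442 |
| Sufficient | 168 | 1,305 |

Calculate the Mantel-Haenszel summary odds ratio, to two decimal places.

3.39

OR_MH = Σ(aᵢdᵢ/nᵢ) / Σ(bᵢcᵢ/nᵢ), where nᵢ is the stratum total.
Stratum 1 (Non-smokers): n = 2853; a·d/n = 476·1471/2853 = 245.4245; b·c/n = 558·348/2853 = 68.0631
Stratum 2 (Smokers): n = 4926; a·d/n = 1011·1305/4926 = 267.8350; b·c/n = 2442·168/4926 = 83.2838
OR_MH = (245.4245 + 267.8350) / (68.0631 + 83.2838) = 513.2594 / 151.3469 = 3.39128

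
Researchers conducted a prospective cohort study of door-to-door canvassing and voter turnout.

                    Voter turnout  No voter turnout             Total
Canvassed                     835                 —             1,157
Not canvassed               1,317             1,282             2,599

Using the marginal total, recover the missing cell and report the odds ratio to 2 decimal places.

2.52

The missing cell is in the exposed row: 1157 − 835 = 322.
So a = 835, b = 322, c = 1317, d = 1282.
OR = (a·d)/(b·c) = (835 × 1282) / (322 × 1317) = 1070470 / 424074 = 2.52425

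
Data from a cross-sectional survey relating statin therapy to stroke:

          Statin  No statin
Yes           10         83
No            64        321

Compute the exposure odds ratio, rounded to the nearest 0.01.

0.60

Reading the table with exposure as columns: a = 10 (Statin, case), b = 64 (Statin, non-case), c = 83 (No statin, case), d = 321.
OR = (a·d)/(b·c) = (10 × 321) / (64 × 83) = 3210 / 5312 = 0.60429
Exposure is associated with lower odds of stroke (OR = 0.60 < 1).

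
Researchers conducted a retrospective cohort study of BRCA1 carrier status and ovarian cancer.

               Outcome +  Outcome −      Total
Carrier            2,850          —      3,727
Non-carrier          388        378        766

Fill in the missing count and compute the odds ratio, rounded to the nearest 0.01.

3.17

The missing cell is in the exposed row: 3727 − 2850 = 877.
So a = 2850, b = 877, c = 388, d = 378.
OR = (a·d)/(b·c) = (2850 × 378) / (877 × 388) = 1077300 / 340276 = 3.16596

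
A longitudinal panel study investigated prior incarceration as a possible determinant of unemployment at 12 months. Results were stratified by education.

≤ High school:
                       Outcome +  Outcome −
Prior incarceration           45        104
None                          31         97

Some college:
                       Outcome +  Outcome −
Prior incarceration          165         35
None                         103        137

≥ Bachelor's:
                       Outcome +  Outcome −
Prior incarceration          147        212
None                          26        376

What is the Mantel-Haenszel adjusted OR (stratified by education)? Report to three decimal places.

OR_MH = Σ(aᵢdᵢ/nᵢ) / Σ(bᵢcᵢ/nᵢ), where nᵢ is the stratum total.
Stratum 1 (≤ High school): n = 277; a·d/n = 45·97/277 = 15.7581; b·c/n = 104·31/277 = 11.6390
Stratum 2 (Some college): n = 440; a·d/n = 165·137/440 = 51.3750; b·c/n = 35·103/440 = 8.1932
Stratum 3 (≥ Bachelor's): n = 761; a·d/n = 147·376/761 = 72.6307; b·c/n = 212·26/761 = 7.2431
OR_MH = (15.7581 + 51.3750 + 72.6307) / (11.6390 + 8.1932 + 7.2431) = 139.7639 / 27.0753 = 5.16205

5.162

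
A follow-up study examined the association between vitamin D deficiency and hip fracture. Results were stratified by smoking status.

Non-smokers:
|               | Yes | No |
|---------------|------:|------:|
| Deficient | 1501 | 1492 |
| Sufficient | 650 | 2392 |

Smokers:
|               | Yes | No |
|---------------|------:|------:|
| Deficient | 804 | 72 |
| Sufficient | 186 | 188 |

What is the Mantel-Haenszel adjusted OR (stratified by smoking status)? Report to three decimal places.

4.176

OR_MH = Σ(aᵢdᵢ/nᵢ) / Σ(bᵢcᵢ/nᵢ), where nᵢ is the stratum total.
Stratum 1 (Non-smokers): n = 6035; a·d/n = 1501·2392/6035 = 594.9283; b·c/n = 1492·650/6035 = 160.6959
Stratum 2 (Smokers): n = 1250; a·d/n = 804·188/1250 = 120.9216; b·c/n = 72·186/1250 = 10.7136
OR_MH = (594.9283 + 120.9216) / (160.6959 + 10.7136) = 715.8499 / 171.4095 = 4.17625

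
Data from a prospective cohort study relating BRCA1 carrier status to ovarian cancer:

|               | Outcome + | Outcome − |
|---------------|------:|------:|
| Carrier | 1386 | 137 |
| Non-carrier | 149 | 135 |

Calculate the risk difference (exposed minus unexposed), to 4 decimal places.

Cells: a = 1386, b = 137, c = 149, d = 135.
Risk in exposed = 1386/1523 = 0.910046; risk in unexposed = 149/284 = 0.524648.
Risk difference = 0.910046 − 0.524648 = 0.385398

0.3854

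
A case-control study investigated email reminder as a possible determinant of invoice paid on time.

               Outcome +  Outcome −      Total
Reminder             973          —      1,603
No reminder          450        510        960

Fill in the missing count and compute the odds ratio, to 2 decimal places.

The missing cell is in the exposed row: 1603 − 973 = 630.
So a = 973, b = 630, c = 450, d = 510.
OR = (a·d)/(b·c) = (973 × 510) / (630 × 450) = 496230 / 283500 = 1.75037

1.75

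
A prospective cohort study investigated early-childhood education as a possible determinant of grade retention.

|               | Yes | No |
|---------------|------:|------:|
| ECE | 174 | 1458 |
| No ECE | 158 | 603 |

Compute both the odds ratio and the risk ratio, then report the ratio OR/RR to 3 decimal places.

Cells: a = 174, b = 1458, c = 158, d = 603.
OR = (174·603)/(1458·158) = 104922/230364 = 0.45546
Risk in exposed = 174/1632 = 0.10662; risk in unexposed = 158/761 = 0.20762; RR = 0.51352
OR/RR = 0.45546 / 0.51352 = 0.88694
The outcome is not rare, so the OR lies further from 1 than the RR.

0.887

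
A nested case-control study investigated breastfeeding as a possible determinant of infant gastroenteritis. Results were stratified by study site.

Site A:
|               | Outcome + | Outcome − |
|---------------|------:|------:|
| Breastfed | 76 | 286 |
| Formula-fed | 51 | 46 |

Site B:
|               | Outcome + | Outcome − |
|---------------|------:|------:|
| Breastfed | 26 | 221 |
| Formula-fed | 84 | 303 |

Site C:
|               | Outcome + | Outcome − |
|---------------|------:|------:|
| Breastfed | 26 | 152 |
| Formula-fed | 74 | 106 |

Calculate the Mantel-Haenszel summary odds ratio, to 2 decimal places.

OR_MH = Σ(aᵢdᵢ/nᵢ) / Σ(bᵢcᵢ/nᵢ), where nᵢ is the stratum total.
Stratum 1 (Site A): n = 459; a·d/n = 76·46/459 = 7.6166; b·c/n = 286·51/459 = 31.7778
Stratum 2 (Site B): n = 634; a·d/n = 26·303/634 = 12.4259; b·c/n = 221·84/634 = 29.2808
Stratum 3 (Site C): n = 358; a·d/n = 26·106/358 = 7.6983; b·c/n = 152·74/358 = 31.4190
OR_MH = (7.6166 + 12.4259 + 7.6983) / (31.7778 + 29.2808 + 31.4190) = 27.7407 / 92.4775 = 0.29997

0.30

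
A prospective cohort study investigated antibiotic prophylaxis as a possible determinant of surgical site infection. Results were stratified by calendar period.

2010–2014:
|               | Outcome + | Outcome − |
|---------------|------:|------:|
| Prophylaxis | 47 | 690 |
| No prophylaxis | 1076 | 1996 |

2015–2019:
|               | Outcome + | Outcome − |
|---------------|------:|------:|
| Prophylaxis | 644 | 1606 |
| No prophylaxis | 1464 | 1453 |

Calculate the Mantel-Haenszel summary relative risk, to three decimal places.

0.475

RR_MH = Σ(aᵢ·n₀ᵢ/nᵢ) / Σ(cᵢ·n₁ᵢ/nᵢ), with n₁ᵢ = aᵢ+bᵢ (exposed), n₀ᵢ = cᵢ+dᵢ (unexposed), nᵢ = n₁ᵢ+n₀ᵢ.
Stratum 1 (2010–2014): n₁ = 737, n₀ = 3072, n = 3809; a·n₀/n = 47·3072/3809 = 37.9060; c·n₁/n = 1076·737/3809 = 208.1943
Stratum 2 (2015–2019): n₁ = 2250, n₀ = 2917, n = 5167; a·n₀/n = 644·2917/5167 = 363.5665; c·n₁/n = 1464·2250/5167 = 637.5073
RR_MH = (37.9060 + 363.5665) / (208.1943 + 637.5073) = 401.4725 / 845.7015 = 0.47472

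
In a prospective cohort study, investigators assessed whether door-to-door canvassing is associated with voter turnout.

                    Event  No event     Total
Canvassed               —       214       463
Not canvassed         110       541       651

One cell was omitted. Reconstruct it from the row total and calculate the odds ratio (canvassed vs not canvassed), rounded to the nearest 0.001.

The missing cell is in the exposed row: 463 − 214 = 249.
So a = 249, b = 214, c = 110, d = 541.
OR = (a·d)/(b·c) = (249 × 541) / (214 × 110) = 134709 / 23540 = 5.72256

5.723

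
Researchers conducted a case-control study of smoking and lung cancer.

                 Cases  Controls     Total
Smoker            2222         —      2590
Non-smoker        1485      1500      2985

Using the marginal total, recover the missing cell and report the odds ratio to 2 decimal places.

6.10

The missing cell is in the exposed row: 2590 − 2222 = 368.
So a = 2222, b = 368, c = 1485, d = 1500.
OR = (a·d)/(b·c) = (2222 × 1500) / (368 × 1485) = 3333000 / 546480 = 6.09903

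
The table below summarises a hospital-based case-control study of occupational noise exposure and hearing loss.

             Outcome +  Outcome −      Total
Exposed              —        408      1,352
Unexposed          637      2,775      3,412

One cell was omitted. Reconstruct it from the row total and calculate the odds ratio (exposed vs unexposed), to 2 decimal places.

10.08

The missing cell is in the exposed row: 1352 − 408 = 944.
So a = 944, b = 408, c = 637, d = 2775.
OR = (a·d)/(b·c) = (944 × 2775) / (408 × 637) = 2619600 / 259896 = 10.07942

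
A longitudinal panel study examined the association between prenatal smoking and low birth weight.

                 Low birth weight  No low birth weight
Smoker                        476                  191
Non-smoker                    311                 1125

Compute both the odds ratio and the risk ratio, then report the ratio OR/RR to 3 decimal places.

Cells: a = 476, b = 191, c = 311, d = 1125.
OR = (476·1125)/(191·311) = 535500/59401 = 9.01500
Risk in exposed = 476/667 = 0.71364; risk in unexposed = 311/1436 = 0.21657; RR = 3.29515
OR/RR = 9.01500 / 3.29515 = 2.73584
The outcome is not rare, so the OR lies further from 1 than the RR.

2.736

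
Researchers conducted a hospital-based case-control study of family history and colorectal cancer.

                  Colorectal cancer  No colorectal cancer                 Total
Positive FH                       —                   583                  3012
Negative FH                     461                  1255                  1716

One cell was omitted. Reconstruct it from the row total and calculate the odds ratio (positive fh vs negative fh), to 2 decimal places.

11.34

The missing cell is in the exposed row: 3012 − 583 = 2429.
So a = 2429, b = 583, c = 461, d = 1255.
OR = (a·d)/(b·c) = (2429 × 1255) / (583 × 461) = 3048395 / 268763 = 11.34232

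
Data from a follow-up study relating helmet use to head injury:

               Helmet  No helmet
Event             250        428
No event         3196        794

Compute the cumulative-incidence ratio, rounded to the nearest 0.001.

0.207

Reading the table with exposure as columns: a = 250 (Helmet, case), b = 3196 (Helmet, non-case), c = 428 (No helmet, case), d = 794.
Risk in exposed = 250/3446 = 0.07255; risk in unexposed = 428/1222 = 0.35025.
RR = 0.07255 / 0.35025 = 0.20713
The risk is 79% lower among the exposed than among the unexposed.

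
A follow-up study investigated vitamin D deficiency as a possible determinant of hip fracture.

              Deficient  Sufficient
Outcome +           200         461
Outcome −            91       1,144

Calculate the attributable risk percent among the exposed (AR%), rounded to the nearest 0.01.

Reading the table with exposure as columns: a = 200 (Deficient, case), b = 91 (Deficient, non-case), c = 461 (Sufficient, case), d = 1144.
Risk in exposed = 200/291 = 0.68729; risk in unexposed = 461/1605 = 0.28723.
RR = 0.68729/0.28723 = 2.39283
AR% = (RR − 1)/RR × 100 = (2.39283 − 1)/2.39283 × 100 = 58.2084%

58.21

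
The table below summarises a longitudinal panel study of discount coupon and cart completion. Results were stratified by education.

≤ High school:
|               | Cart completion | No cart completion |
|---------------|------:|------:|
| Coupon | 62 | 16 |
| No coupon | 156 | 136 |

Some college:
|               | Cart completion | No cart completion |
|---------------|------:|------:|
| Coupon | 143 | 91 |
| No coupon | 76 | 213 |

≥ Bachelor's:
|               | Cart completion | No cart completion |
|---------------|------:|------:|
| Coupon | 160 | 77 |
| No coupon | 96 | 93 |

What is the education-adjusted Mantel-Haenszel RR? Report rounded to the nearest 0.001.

RR_MH = Σ(aᵢ·n₀ᵢ/nᵢ) / Σ(cᵢ·n₁ᵢ/nᵢ), with n₁ᵢ = aᵢ+bᵢ (exposed), n₀ᵢ = cᵢ+dᵢ (unexposed), nᵢ = n₁ᵢ+n₀ᵢ.
Stratum 1 (≤ High school): n₁ = 78, n₀ = 292, n = 370; a·n₀/n = 62·292/370 = 48.9297; c·n₁/n = 156·78/370 = 32.8865
Stratum 2 (Some college): n₁ = 234, n₀ = 289, n = 523; a·n₀/n = 143·289/523 = 79.0191; c·n₁/n = 76·234/523 = 34.0038
Stratum 3 (≥ Bachelor's): n₁ = 237, n₀ = 189, n = 426; a·n₀/n = 160·189/426 = 70.9859; c·n₁/n = 96·237/426 = 53.4085
RR_MH = (48.9297 + 79.0191 + 70.9859) / (32.8865 + 34.0038 + 53.4085) = 198.9348 / 120.2988 = 1.65367

1.654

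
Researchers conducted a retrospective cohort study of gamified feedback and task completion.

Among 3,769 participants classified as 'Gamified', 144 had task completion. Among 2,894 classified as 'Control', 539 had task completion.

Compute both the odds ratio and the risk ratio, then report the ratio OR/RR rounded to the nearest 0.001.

0.846

From the description: a = 144, b = 3625, c = 539, d = 2355.
OR = (144·2355)/(3625·539) = 339120/1953875 = 0.17356
Risk in exposed = 144/3769 = 0.03821; risk in unexposed = 539/2894 = 0.18625; RR = 0.20514
OR/RR = 0.17356 / 0.20514 = 0.84608
The outcome is not rare, so the OR lies further from 1 than the RR.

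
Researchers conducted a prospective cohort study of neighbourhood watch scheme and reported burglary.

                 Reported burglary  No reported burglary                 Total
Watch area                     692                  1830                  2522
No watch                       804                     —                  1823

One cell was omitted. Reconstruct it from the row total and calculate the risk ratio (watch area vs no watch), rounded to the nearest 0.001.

0.622

The missing cell is in the unexposed row: 1823 − 804 = 1019.
So a = 692, b = 1830, c = 804, d = 1019.
RR = [a/(a+b)] / [c/(c+d)] = (692/2522) / (804/1823) = 0.27439/0.44103 = 0.62215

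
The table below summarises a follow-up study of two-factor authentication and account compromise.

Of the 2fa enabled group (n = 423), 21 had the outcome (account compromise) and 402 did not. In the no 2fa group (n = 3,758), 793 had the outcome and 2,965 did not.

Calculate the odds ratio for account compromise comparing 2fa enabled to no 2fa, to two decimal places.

From the description: a = 21, b = 402, c = 793, d = 2965.
OR = (a·d)/(b·c) = (21 × 2965) / (402 × 793) = 62265 / 318786 = 0.19532
Exposure is associated with lower odds of account compromise (OR = 0.20 < 1).

0.20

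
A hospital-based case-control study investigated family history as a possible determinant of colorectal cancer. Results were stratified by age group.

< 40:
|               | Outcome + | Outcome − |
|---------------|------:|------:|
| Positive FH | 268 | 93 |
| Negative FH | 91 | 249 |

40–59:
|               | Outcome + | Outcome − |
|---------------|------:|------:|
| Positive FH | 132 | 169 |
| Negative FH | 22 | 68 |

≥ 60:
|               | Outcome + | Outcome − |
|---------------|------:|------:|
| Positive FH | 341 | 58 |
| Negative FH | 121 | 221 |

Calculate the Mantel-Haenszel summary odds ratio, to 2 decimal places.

7.08

OR_MH = Σ(aᵢdᵢ/nᵢ) / Σ(bᵢcᵢ/nᵢ), where nᵢ is the stratum total.
Stratum 1 (< 40): n = 701; a·d/n = 268·249/701 = 95.1954; b·c/n = 93·91/701 = 12.0728
Stratum 2 (40–59): n = 391; a·d/n = 132·68/391 = 22.9565; b·c/n = 169·22/391 = 9.5090
Stratum 3 (≥ 60): n = 741; a·d/n = 341·221/741 = 101.7018; b·c/n = 58·121/741 = 9.4710
OR_MH = (95.1954 + 22.9565 + 101.7018) / (12.0728 + 9.5090 + 9.4710) = 219.8537 / 31.0527 = 7.08002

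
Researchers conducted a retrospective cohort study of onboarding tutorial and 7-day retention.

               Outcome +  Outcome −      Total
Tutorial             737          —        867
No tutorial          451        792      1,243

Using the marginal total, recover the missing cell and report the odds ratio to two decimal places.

9.96

The missing cell is in the exposed row: 867 − 737 = 130.
So a = 737, b = 130, c = 451, d = 792.
OR = (a·d)/(b·c) = (737 × 792) / (130 × 451) = 583704 / 58630 = 9.95572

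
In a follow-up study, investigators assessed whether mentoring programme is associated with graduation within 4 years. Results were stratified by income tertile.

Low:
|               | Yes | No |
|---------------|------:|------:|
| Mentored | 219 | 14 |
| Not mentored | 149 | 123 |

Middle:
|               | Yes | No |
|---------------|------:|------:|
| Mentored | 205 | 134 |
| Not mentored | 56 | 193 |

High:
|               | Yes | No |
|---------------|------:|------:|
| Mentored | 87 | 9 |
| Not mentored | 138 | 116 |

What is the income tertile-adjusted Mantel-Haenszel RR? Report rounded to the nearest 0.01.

RR_MH = Σ(aᵢ·n₀ᵢ/nᵢ) / Σ(cᵢ·n₁ᵢ/nᵢ), with n₁ᵢ = aᵢ+bᵢ (exposed), n₀ᵢ = cᵢ+dᵢ (unexposed), nᵢ = n₁ᵢ+n₀ᵢ.
Stratum 1 (Low): n₁ = 233, n₀ = 272, n = 505; a·n₀/n = 219·272/505 = 117.9564; c·n₁/n = 149·233/505 = 68.7465
Stratum 2 (Middle): n₁ = 339, n₀ = 249, n = 588; a·n₀/n = 205·249/588 = 86.8112; c·n₁/n = 56·339/588 = 32.2857
Stratum 3 (High): n₁ = 96, n₀ = 254, n = 350; a·n₀/n = 87·254/350 = 63.1371; c·n₁/n = 138·96/350 = 37.8514
RR_MH = (117.9564 + 86.8112 + 63.1371) / (68.7465 + 32.2857 + 37.8514) = 267.9048 / 138.8837 = 1.92899

1.93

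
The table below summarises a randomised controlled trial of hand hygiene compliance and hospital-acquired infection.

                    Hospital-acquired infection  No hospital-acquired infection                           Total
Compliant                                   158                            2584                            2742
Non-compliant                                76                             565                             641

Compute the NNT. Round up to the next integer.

17

Risk in treated group = 158/2742 = 0.05762; risk in control = 76/641 = 0.11856.
Absolute risk reduction = 0.11856 − 0.05762 = 0.06094
NNT = 1 / ARR = 1 / 0.06094 = 16.409 → round up → 17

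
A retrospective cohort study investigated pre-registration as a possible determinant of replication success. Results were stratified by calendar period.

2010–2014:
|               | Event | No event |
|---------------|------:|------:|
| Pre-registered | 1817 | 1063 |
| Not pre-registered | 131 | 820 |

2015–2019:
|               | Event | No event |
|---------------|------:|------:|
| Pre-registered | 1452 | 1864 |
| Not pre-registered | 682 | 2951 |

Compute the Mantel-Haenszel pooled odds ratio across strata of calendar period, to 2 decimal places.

OR_MH = Σ(aᵢdᵢ/nᵢ) / Σ(bᵢcᵢ/nᵢ), where nᵢ is the stratum total.
Stratum 1 (2010–2014): n = 3831; a·d/n = 1817·820/3831 = 388.9167; b·c/n = 1063·131/3831 = 36.3490
Stratum 2 (2015–2019): n = 6949; a·d/n = 1452·2951/6949 = 616.6142; b·c/n = 1864·682/6949 = 182.9397
OR_MH = (388.9167 + 616.6142) / (36.3490 + 182.9397) = 1005.5309 / 219.2887 = 4.58542

4.59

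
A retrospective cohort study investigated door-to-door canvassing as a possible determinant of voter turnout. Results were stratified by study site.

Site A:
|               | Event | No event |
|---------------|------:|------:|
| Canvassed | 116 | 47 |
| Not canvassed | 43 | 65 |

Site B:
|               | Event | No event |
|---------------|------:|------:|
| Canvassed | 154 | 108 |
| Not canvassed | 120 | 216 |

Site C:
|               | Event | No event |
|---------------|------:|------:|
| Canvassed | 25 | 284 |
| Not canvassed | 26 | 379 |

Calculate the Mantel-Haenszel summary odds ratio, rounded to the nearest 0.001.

OR_MH = Σ(aᵢdᵢ/nᵢ) / Σ(bᵢcᵢ/nᵢ), where nᵢ is the stratum total.
Stratum 1 (Site A): n = 271; a·d/n = 116·65/271 = 27.8229; b·c/n = 47·43/271 = 7.4576
Stratum 2 (Site B): n = 598; a·d/n = 154·216/598 = 55.6254; b·c/n = 108·120/598 = 21.6722
Stratum 3 (Site C): n = 714; a·d/n = 25·379/714 = 13.2703; b·c/n = 284·26/714 = 10.3417
OR_MH = (27.8229 + 55.6254 + 13.2703) / (7.4576 + 21.6722 + 10.3417) = 96.7186 / 39.4715 = 2.45034

2.450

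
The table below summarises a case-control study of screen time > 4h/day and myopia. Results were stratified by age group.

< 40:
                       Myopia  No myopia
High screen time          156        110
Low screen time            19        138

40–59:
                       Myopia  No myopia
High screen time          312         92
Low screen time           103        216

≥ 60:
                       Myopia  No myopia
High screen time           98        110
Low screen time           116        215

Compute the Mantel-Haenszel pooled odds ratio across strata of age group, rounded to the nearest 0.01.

OR_MH = Σ(aᵢdᵢ/nᵢ) / Σ(bᵢcᵢ/nᵢ), where nᵢ is the stratum total.
Stratum 1 (< 40): n = 423; a·d/n = 156·138/423 = 50.8936; b·c/n = 110·19/423 = 4.9409
Stratum 2 (40–59): n = 723; a·d/n = 312·216/723 = 93.2116; b·c/n = 92·103/723 = 13.1065
Stratum 3 (≥ 60): n = 539; a·d/n = 98·215/539 = 39.0909; b·c/n = 110·116/539 = 23.6735
OR_MH = (50.8936 + 93.2116 + 39.0909) / (4.9409 + 13.1065 + 23.6735) = 183.1961 / 41.7209 = 4.39100

4.39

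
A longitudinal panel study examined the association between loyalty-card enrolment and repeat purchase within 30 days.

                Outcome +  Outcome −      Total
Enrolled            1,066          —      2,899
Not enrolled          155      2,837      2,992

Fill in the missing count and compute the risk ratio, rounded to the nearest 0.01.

7.10

The missing cell is in the exposed row: 2899 − 1066 = 1833.
So a = 1066, b = 1833, c = 155, d = 2837.
RR = [a/(a+b)] / [c/(c+d)] = (1066/2899) / (155/2992) = 0.36771/0.05180 = 7.09805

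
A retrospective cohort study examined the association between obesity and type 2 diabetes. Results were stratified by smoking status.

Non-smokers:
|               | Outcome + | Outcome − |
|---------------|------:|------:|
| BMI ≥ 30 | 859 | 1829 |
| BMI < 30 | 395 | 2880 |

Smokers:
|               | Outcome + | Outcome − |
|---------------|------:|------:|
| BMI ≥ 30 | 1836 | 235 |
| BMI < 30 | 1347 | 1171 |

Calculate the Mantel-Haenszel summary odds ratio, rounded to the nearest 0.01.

OR_MH = Σ(aᵢdᵢ/nᵢ) / Σ(bᵢcᵢ/nᵢ), where nᵢ is the stratum total.
Stratum 1 (Non-smokers): n = 5963; a·d/n = 859·2880/5963 = 414.8784; b·c/n = 1829·395/5963 = 121.1563
Stratum 2 (Smokers): n = 4589; a·d/n = 1836·1171/4589 = 468.5021; b·c/n = 235·1347/4589 = 68.9791
OR_MH = (414.8784 + 468.5021) / (121.1563 + 68.9791) = 883.3805 / 190.1354 = 4.64606

4.65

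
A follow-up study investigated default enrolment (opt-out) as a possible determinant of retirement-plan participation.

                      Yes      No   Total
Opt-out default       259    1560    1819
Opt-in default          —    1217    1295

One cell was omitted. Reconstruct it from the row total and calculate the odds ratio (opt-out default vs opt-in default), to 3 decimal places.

2.590

The missing cell is in the unexposed row: 1295 − 1217 = 78.
So a = 259, b = 1560, c = 78, d = 1217.
OR = (a·d)/(b·c) = (259 × 1217) / (1560 × 78) = 315203 / 121680 = 2.59043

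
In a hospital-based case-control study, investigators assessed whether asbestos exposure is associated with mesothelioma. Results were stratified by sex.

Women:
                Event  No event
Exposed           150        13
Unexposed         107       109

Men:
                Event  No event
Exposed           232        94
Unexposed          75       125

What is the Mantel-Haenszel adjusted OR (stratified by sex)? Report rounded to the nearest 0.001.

OR_MH = Σ(aᵢdᵢ/nᵢ) / Σ(bᵢcᵢ/nᵢ), where nᵢ is the stratum total.
Stratum 1 (Women): n = 379; a·d/n = 150·109/379 = 43.1398; b·c/n = 13·107/379 = 3.6702
Stratum 2 (Men): n = 526; a·d/n = 232·125/526 = 55.1331; b·c/n = 94·75/526 = 13.4030
OR_MH = (43.1398 + 55.1331) / (3.6702 + 13.4030) = 98.2729 / 17.0732 = 5.75597

5.756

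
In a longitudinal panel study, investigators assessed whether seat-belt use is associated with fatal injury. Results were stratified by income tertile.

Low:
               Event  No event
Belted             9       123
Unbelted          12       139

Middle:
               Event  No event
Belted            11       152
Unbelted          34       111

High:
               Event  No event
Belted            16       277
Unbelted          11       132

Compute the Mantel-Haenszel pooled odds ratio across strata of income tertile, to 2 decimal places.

OR_MH = Σ(aᵢdᵢ/nᵢ) / Σ(bᵢcᵢ/nᵢ), where nᵢ is the stratum total.
Stratum 1 (Low): n = 283; a·d/n = 9·139/283 = 4.4205; b·c/n = 123·12/283 = 5.2155
Stratum 2 (Middle): n = 308; a·d/n = 11·111/308 = 3.9643; b·c/n = 152·34/308 = 16.7792
Stratum 3 (High): n = 436; a·d/n = 16·132/436 = 4.8440; b·c/n = 277·11/436 = 6.9885
OR_MH = (4.4205 + 3.9643 + 4.8440) / (5.2155 + 16.7792 + 6.9885) = 13.2288 / 28.9833 = 0.45643

0.46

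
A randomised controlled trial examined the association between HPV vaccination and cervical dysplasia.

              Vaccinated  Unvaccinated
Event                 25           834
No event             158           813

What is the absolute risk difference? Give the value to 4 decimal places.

Reading the table with exposure as columns: a = 25 (Vaccinated, case), b = 158 (Vaccinated, non-case), c = 834 (Unvaccinated, case), d = 813.
Risk in exposed = 25/183 = 0.136612; risk in unexposed = 834/1647 = 0.506375.
Risk difference = 0.136612 − 0.506375 = -0.369763

-0.3698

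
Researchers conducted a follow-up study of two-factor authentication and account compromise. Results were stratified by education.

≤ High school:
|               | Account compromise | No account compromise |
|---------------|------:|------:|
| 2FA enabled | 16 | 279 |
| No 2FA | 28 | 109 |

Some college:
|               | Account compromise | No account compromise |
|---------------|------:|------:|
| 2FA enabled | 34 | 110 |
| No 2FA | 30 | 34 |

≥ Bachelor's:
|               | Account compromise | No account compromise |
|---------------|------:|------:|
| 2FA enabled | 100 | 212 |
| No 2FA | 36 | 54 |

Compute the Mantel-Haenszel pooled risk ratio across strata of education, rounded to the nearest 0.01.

RR_MH = Σ(aᵢ·n₀ᵢ/nᵢ) / Σ(cᵢ·n₁ᵢ/nᵢ), with n₁ᵢ = aᵢ+bᵢ (exposed), n₀ᵢ = cᵢ+dᵢ (unexposed), nᵢ = n₁ᵢ+n₀ᵢ.
Stratum 1 (≤ High school): n₁ = 295, n₀ = 137, n = 432; a·n₀/n = 16·137/432 = 5.0741; c·n₁/n = 28·295/432 = 19.1204
Stratum 2 (Some college): n₁ = 144, n₀ = 64, n = 208; a·n₀/n = 34·64/208 = 10.4615; c·n₁/n = 30·144/208 = 20.7692
Stratum 3 (≥ Bachelor's): n₁ = 312, n₀ = 90, n = 402; a·n₀/n = 100·90/402 = 22.3881; c·n₁/n = 36·312/402 = 27.9403
RR_MH = (5.0741 + 10.4615 + 22.3881) / (19.1204 + 20.7692 + 27.9403) = 37.9237 / 67.8299 = 0.55910

0.56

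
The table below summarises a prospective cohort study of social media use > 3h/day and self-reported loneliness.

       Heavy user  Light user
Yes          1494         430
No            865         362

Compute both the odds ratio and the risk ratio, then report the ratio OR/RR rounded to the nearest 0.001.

1.247

Reading the table with exposure as columns: a = 1494 (Heavy user, case), b = 865 (Heavy user, non-case), c = 430 (Light user, case), d = 362.
OR = (1494·362)/(865·430) = 540828/371950 = 1.45403
Risk in exposed = 1494/2359 = 0.63332; risk in unexposed = 430/792 = 0.54293; RR = 1.16649
OR/RR = 1.45403 / 1.16649 = 1.24651
The outcome is not rare, so the OR lies further from 1 than the RR.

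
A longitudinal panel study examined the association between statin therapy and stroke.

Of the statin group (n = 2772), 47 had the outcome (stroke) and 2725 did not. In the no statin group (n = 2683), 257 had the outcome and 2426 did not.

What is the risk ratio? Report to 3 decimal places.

From the description: a = 47, b = 2725, c = 257, d = 2426.
Risk in exposed = 47/2772 = 0.01696; risk in unexposed = 257/2683 = 0.09579.
RR = 0.01696 / 0.09579 = 0.17701
The risk is 82% lower among the exposed than among the unexposed.

0.177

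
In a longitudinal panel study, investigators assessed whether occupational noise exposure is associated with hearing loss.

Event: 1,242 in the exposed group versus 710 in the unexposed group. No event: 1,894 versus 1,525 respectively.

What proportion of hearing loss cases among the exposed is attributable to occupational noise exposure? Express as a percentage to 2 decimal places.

19.79

From the description: a = 1242, b = 1894, c = 710, d = 1525.
Risk in exposed = 1242/3136 = 0.39605; risk in unexposed = 710/2235 = 0.31767.
RR = 0.39605/0.31767 = 1.24671
AR% = (RR − 1)/RR × 100 = (1.24671 − 1)/1.24671 × 100 = 19.7888%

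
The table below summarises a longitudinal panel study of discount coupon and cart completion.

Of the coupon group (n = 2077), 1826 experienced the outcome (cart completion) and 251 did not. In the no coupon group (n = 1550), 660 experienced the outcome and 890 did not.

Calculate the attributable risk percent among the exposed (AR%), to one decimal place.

51.6

From the description: a = 1826, b = 251, c = 660, d = 890.
Risk in exposed = 1826/2077 = 0.87915; risk in unexposed = 660/1550 = 0.42581.
RR = 0.87915/0.42581 = 2.06468
AR% = (RR − 1)/RR × 100 = (2.06468 − 1)/2.06468 × 100 = 51.5663%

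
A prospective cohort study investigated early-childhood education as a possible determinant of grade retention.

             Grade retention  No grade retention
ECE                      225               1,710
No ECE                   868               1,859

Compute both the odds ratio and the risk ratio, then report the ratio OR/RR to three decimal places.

0.771

Cells: a = 225, b = 1710, c = 868, d = 1859.
OR = (225·1859)/(1710·868) = 418275/1484280 = 0.28180
Risk in exposed = 225/1935 = 0.11628; risk in unexposed = 868/2727 = 0.31830; RR = 0.36531
OR/RR = 0.28180 / 0.36531 = 0.77140
The outcome is not rare, so the OR lies further from 1 than the RR.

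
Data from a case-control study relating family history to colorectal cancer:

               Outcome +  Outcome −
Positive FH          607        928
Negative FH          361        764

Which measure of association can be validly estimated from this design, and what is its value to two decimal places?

Cells: a = 607, b = 928, c = 361, d = 764.
This is a case-control study: participants were sampled on outcome status, so risks in the source population cannot be estimated directly — relative risk is not valid here. The odds ratio is the appropriate measure.
OR = (a·d)/(b·c) = (607 × 764) / (928 × 361) = 463748 / 335008 = 1.38429

1.38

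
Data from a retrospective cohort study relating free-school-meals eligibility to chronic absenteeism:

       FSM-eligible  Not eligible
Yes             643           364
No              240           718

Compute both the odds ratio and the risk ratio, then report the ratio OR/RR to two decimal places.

Reading the table with exposure as columns: a = 643 (FSM-eligible, case), b = 240 (FSM-eligible, non-case), c = 364 (Not eligible, case), d = 718.
OR = (643·718)/(240·364) = 461674/87360 = 5.28473
Risk in exposed = 643/883 = 0.72820; risk in unexposed = 364/1082 = 0.33641; RR = 2.16459
OR/RR = 5.28473 / 2.16459 = 2.44144
The outcome is not rare, so the OR lies further from 1 than the RR.

2.44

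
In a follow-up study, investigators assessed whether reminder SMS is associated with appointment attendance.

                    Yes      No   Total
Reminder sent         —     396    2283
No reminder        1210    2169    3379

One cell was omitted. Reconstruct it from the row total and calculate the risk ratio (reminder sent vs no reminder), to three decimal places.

The missing cell is in the exposed row: 2283 − 396 = 1887.
So a = 1887, b = 396, c = 1210, d = 2169.
RR = [a/(a+b)] / [c/(c+d)] = (1887/2283) / (1210/3379) = 0.82654/0.35809 = 2.30818

2.308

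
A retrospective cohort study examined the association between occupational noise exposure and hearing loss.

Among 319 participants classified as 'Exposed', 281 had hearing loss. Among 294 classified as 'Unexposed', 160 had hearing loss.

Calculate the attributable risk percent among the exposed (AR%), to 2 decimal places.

From the description: a = 281, b = 38, c = 160, d = 134.
Risk in exposed = 281/319 = 0.88088; risk in unexposed = 160/294 = 0.54422.
RR = 0.88088/0.54422 = 1.61861
AR% = (RR − 1)/RR × 100 = (1.61861 − 1)/1.61861 × 100 = 38.2187%

38.22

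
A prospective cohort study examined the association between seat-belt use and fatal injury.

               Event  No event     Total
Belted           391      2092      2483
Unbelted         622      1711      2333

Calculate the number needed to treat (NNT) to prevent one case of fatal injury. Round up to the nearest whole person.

10

Risk in treated group = 391/2483 = 0.15747; risk in control = 622/2333 = 0.26661.
Absolute risk reduction = 0.26661 − 0.15747 = 0.10914
NNT = 1 / ARR = 1 / 0.10914 = 9.163 → round up → 10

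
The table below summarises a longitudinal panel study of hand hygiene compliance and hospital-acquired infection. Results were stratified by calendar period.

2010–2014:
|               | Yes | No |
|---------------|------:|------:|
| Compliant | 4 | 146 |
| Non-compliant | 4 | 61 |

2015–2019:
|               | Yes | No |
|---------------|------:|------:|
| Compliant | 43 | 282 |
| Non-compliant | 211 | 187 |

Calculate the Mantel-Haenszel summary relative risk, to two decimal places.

0.25

RR_MH = Σ(aᵢ·n₀ᵢ/nᵢ) / Σ(cᵢ·n₁ᵢ/nᵢ), with n₁ᵢ = aᵢ+bᵢ (exposed), n₀ᵢ = cᵢ+dᵢ (unexposed), nᵢ = n₁ᵢ+n₀ᵢ.
Stratum 1 (2010–2014): n₁ = 150, n₀ = 65, n = 215; a·n₀/n = 4·65/215 = 1.2093; c·n₁/n = 4·150/215 = 2.7907
Stratum 2 (2015–2019): n₁ = 325, n₀ = 398, n = 723; a·n₀/n = 43·398/723 = 23.6708; c·n₁/n = 211·325/723 = 94.8479
RR_MH = (1.2093 + 23.6708) / (2.7907 + 94.8479) = 24.8801 / 97.6386 = 0.25482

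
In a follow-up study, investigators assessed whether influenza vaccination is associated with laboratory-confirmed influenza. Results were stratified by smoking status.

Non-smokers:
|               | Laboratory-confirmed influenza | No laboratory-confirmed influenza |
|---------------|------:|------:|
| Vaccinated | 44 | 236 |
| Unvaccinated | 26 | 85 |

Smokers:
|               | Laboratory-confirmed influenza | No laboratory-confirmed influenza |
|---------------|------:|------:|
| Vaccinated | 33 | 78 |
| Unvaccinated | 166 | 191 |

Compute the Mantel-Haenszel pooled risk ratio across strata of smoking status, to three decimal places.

RR_MH = Σ(aᵢ·n₀ᵢ/nᵢ) / Σ(cᵢ·n₁ᵢ/nᵢ), with n₁ᵢ = aᵢ+bᵢ (exposed), n₀ᵢ = cᵢ+dᵢ (unexposed), nᵢ = n₁ᵢ+n₀ᵢ.
Stratum 1 (Non-smokers): n₁ = 280, n₀ = 111, n = 391; a·n₀/n = 44·111/391 = 12.4910; c·n₁/n = 26·280/391 = 18.6189
Stratum 2 (Smokers): n₁ = 111, n₀ = 357, n = 468; a·n₀/n = 33·357/468 = 25.1731; c·n₁/n = 166·111/468 = 39.3718
RR_MH = (12.4910 + 25.1731) / (18.6189 + 39.3718) = 37.6641 / 57.9907 = 0.64949

0.649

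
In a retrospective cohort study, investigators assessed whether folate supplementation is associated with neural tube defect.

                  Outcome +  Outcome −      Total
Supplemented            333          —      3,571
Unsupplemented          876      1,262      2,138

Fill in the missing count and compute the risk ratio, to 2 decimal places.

0.23

The missing cell is in the exposed row: 3571 − 333 = 3238.
So a = 333, b = 3238, c = 876, d = 1262.
RR = [a/(a+b)] / [c/(c+d)] = (333/3571) / (876/2138) = 0.09325/0.40973 = 0.22759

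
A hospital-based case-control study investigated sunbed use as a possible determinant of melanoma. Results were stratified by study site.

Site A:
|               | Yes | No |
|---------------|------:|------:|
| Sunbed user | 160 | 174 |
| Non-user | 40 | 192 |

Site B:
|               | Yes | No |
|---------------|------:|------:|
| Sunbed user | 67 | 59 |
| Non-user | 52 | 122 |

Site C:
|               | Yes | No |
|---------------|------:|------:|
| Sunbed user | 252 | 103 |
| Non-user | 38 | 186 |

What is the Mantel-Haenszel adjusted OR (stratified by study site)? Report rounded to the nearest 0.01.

OR_MH = Σ(aᵢdᵢ/nᵢ) / Σ(bᵢcᵢ/nᵢ), where nᵢ is the stratum total.
Stratum 1 (Site A): n = 566; a·d/n = 160·192/566 = 54.2756; b·c/n = 174·40/566 = 12.2968
Stratum 2 (Site B): n = 300; a·d/n = 67·122/300 = 27.2467; b·c/n = 59·52/300 = 10.2267
Stratum 3 (Site C): n = 579; a·d/n = 252·186/579 = 80.9534; b·c/n = 103·38/579 = 6.7599
OR_MH = (54.2756 + 27.2467 + 80.9534) / (12.2968 + 10.2267 + 6.7599) = 162.4757 / 29.2834 = 5.54838

5.55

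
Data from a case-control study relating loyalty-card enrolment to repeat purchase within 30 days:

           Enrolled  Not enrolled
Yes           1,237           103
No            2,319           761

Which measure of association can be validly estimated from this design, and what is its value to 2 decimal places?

Reading the table with exposure as columns: a = 1237 (Enrolled, case), b = 2319 (Enrolled, non-case), c = 103 (Not enrolled, case), d = 761.
This is a case-control study: participants were sampled on outcome status, so risks in the source population cannot be estimated directly — relative risk is not valid here. The odds ratio is the appropriate measure.
OR = (a·d)/(b·c) = (1237 × 761) / (2319 × 103) = 941357 / 238857 = 3.94109

3.94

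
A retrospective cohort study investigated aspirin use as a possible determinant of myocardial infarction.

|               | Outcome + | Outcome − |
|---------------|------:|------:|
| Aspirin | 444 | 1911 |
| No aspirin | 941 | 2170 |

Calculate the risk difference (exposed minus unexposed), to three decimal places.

-0.114

Cells: a = 444, b = 1911, c = 941, d = 2170.
Risk in exposed = 444/2355 = 0.188535; risk in unexposed = 941/3111 = 0.302475.
Risk difference = 0.188535 − 0.302475 = -0.113940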